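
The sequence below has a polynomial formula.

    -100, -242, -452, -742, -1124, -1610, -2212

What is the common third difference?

-12

D1: -142, -210, -290, -382, -486, -602
D2: -68, -80, -92, -104, -116
D3: -12, -12, -12, -12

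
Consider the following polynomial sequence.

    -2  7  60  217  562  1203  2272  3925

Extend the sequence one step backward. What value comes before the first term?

Δ: 9, 53, 157, 345, 641, 1069, 1653
Δ²: 44, 104, 188, 296, 428, 584
Δ³: 60, 84, 108, 132, 156
Δ⁴: 24, 24, 24, 24
The fourth differences are constant at 24.
Work back: 60 − 24 = 36;  44 − 36 = 8;  9 − 8 = 1;  -2 − 1 = -3

-3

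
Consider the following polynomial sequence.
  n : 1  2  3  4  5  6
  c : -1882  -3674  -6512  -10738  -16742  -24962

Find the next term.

-1792, -2838, -4226, -6004, -8220
-1046, -1388, -1778, -2216
-342, -390, -438
-48, -48
Fourth differences constant at -48.
-438 − 48 = -486;  -2216 − 486 = -2702;  -8220 − 2702 = -10922;  -24962 − 10922 = -35884

-35884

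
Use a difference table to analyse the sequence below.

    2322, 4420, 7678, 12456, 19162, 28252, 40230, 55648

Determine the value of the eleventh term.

2098, 3258, 4778, 6706, 9090, 11978, 15418
1160, 1520, 1928, 2384, 2888, 3440
360, 408, 456, 504, 552
48, 48, 48, 48
Fourth differences constant at 48.
552 + 48 = 600;  3440 + 600 = 4040;  15418 + 4040 = 19458;  55648 + 19458 = 75106
600 + 48 = 648;  4040 + 648 = 4688;  19458 + 4688 = 24146;  75106 + 24146 = 99252
648 + 48 = 696;  4688 + 696 = 5384;  24146 + 5384 = 29530;  99252 + 29530 = 128782

128782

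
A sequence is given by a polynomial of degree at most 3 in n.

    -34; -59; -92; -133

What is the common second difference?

First differences: -25, -33, -41
Second differences: -8, -8

-8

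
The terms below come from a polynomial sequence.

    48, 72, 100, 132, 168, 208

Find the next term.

252

Δ: 24  28  32  36  40
Δ²: 4  4  4  4
Second differences constant at 4.
40 + 4 = 44;  208 + 44 = 252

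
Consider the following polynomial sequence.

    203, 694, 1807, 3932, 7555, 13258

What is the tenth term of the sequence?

71870

First differences: 491, 1113, 2125, 3623, 5703
Second differences: 622, 1012, 1498, 2080
Third differences: 390, 486, 582
Fourth differences: 96, 96
Fourth differences constant at 96.
582 + 96 = 678;  2080 + 678 = 2758;  5703 + 2758 = 8461;  13258 + 8461 = 21719
678 + 96 = 774;  2758 + 774 = 3532;  8461 + 3532 = 11993;  21719 + 11993 = 33712
774 + 96 = 870;  3532 + 870 = 4402;  11993 + 4402 = 16395;  33712 + 16395 = 50107
870 + 96 = 966;  4402 + 966 = 5368;  16395 + 5368 = 21763;  50107 + 21763 = 71870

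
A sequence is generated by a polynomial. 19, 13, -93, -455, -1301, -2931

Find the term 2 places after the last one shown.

-10103

Δ: -6 , -106 , -362 , -846 , -1630
Δ²: -100 , -256 , -484 , -784
Δ³: -156 , -228 , -300
Δ⁴: -72 , -72
Constant fourth difference = -72, so extend:
-300 − 72 = -372;  -784 − 372 = -1156;  -1630 − 1156 = -2786;  -2931 − 2786 = -5717
-372 − 72 = -444;  -1156 − 444 = -1600;  -2786 − 1600 = -4386;  -5717 − 4386 = -10103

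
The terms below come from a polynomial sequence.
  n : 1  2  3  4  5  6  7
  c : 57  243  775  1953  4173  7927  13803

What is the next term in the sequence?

22485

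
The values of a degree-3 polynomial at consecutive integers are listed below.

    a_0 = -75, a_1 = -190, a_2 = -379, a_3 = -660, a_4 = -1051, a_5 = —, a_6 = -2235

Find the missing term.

-1570

Using the first 5 terms:
-115, -189, -281, -391
-74, -92, -110
-18, -18
Constant third difference = -18.
Extend forward: -110 − 18 = -128;  -391 − 128 = -519;  -1051 − 519 = -1570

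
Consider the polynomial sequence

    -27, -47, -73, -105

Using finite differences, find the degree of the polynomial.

2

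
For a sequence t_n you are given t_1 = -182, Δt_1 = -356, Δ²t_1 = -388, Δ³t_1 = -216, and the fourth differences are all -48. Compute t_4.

-2630

Build the table forward from the leading diagonal:
D4: -48  -48  -48  -48
D3: -216  -264  -312  -360
D2: -388  -604  -868  -1180
D1: -356  -744  -1348  -2216
t: -182  -538  -1282  -2630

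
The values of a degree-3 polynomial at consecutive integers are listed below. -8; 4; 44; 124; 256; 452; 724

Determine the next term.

1084

Δ: 12, 40, 80, 132, 196, 272
Δ²: 28, 40, 52, 64, 76
Δ³: 12, 12, 12, 12
Third differences constant at 12.
76 + 12 = 88;  272 + 88 = 360;  724 + 360 = 1084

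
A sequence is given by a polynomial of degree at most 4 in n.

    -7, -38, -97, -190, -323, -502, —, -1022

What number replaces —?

Using the first 6 terms:
D1: -31  -59  -93  -133  -179
D2: -28  -34  -40  -46
D3: -6  -6  -6
Constant third difference = -6.
Extend forward: -46 − 6 = -52;  -179 − 52 = -231;  -502 − 231 = -733

-733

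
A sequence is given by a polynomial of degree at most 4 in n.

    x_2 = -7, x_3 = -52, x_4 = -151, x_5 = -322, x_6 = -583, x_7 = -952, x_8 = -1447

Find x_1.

2

Δ: -45, -99, -171, -261, -369, -495
Δ²: -54, -72, -90, -108, -126
Δ³: -18, -18, -18, -18
The third differences are constant at -18.
Work back: -54 + 18 = -36;  -45 + 36 = -9;  -7 + 9 = 2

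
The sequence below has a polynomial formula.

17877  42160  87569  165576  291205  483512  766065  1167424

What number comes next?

First differences: 24283  45409  78007  125629  192307  282553  401359
Second differences: 21126  32598  47622  66678  90246  118806
Third differences: 11472  15024  19056  23568  28560
Fourth differences: 3552  4032  4512  4992
Fifth differences: 480  480  480
Fifth differences constant at 480.
4992 + 480 = 5472;  28560 + 5472 = 34032;  118806 + 34032 = 152838;  401359 + 152838 = 554197;  1167424 + 554197 = 1721621

1721621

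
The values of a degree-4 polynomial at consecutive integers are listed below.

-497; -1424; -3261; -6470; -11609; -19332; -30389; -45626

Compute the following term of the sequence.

-65985

First differences: -927 , -1837 , -3209 , -5139 , -7723 , -11057 , -15237
Second differences: -910 , -1372 , -1930 , -2584 , -3334 , -4180
Third differences: -462 , -558 , -654 , -750 , -846
Fourth differences: -96 , -96 , -96 , -96
The fourth differences are constant (-96).
-846 − 96 = -942;  -4180 − 942 = -5122;  -15237 − 5122 = -20359;  -45626 − 20359 = -65985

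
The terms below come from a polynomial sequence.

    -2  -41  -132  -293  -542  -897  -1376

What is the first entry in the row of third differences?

First differences: -39, -91, -161, -249, -355, -479
Second differences: -52, -70, -88, -106, -124
Third differences: -18, -18, -18, -18

-18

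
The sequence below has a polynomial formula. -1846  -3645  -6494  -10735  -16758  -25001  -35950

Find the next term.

-50139

First differences: -1799, -2849, -4241, -6023, -8243, -10949
Second differences: -1050, -1392, -1782, -2220, -2706
Third differences: -342, -390, -438, -486
Fourth differences: -48, -48, -48
The fourth differences are constant (-48).
-486 − 48 = -534;  -2706 − 534 = -3240;  -10949 − 3240 = -14189;  -35950 − 14189 = -50139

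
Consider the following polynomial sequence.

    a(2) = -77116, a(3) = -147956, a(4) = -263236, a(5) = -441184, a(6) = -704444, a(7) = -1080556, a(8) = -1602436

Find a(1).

-36424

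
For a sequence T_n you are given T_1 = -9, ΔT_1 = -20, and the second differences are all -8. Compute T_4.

-93

Build the table forward from the leading diagonal:
Second differences: -8  -8  -8  -8
First differences: -20  -28  -36  -44
T: -9  -29  -57  -93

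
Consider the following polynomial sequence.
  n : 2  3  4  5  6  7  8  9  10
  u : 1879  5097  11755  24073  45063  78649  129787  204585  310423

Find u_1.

3218, 6658, 12318, 20990, 33586, 51138, 74798, 105838
3440, 5660, 8672, 12596, 17552, 23660, 31040
2220, 3012, 3924, 4956, 6108, 7380
792, 912, 1032, 1152, 1272
120, 120, 120, 120
The fifth differences are constant at 120.
Work back: 792 − 120 = 672;  2220 − 672 = 1548;  3440 − 1548 = 1892;  3218 − 1892 = 1326;  1879 − 1326 = 553

553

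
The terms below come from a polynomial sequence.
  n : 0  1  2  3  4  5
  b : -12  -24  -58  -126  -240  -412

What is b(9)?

First differences: -12, -34, -68, -114, -172
Second differences: -22, -34, -46, -58
Third differences: -12, -12, -12
The third differences are constant (-12).
-58 − 12 = -70;  -172 − 70 = -242;  -412 − 242 = -654
-70 − 12 = -82;  -242 − 82 = -324;  -654 − 324 = -978
-82 − 12 = -94;  -324 − 94 = -418;  -978 − 418 = -1396
-94 − 12 = -106;  -418 − 106 = -524;  -1396 − 524 = -1920

-1920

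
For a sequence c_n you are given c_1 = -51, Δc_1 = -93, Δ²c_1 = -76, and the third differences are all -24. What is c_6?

Build the table forward from the leading diagonal:
Δ³: -24, -24, -24, -24, -24, -24
Δ²: -76, -100, -124, -148, -172, -196
Δ: -93, -169, -269, -393, -541, -713
c: -51, -144, -313, -582, -975, -1516

-1516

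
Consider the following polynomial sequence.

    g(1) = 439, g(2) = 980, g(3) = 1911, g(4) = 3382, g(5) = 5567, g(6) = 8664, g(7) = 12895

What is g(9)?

First differences: 541 , 931 , 1471 , 2185 , 3097 , 4231
Second differences: 390 , 540 , 714 , 912 , 1134
Third differences: 150 , 174 , 198 , 222
Fourth differences: 24 , 24 , 24
Constant fourth difference = 24, so extend:
222 + 24 = 246;  1134 + 246 = 1380;  4231 + 1380 = 5611;  12895 + 5611 = 18506
246 + 24 = 270;  1380 + 270 = 1650;  5611 + 1650 = 7261;  18506 + 7261 = 25767

25767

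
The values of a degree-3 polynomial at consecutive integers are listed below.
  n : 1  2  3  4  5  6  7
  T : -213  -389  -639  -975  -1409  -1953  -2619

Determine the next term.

Δ: -176, -250, -336, -434, -544, -666
Δ²: -74, -86, -98, -110, -122
Δ³: -12, -12, -12, -12
Constant third difference = -12, so extend:
-122 − 12 = -134;  -666 − 134 = -800;  -2619 − 800 = -3419

-3419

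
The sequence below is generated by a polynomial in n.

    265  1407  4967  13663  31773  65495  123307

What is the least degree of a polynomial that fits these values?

D1: 1142, 3560, 8696, 18110, 33722, 57812
D2: 2418, 5136, 9414, 15612, 24090
D3: 2718, 4278, 6198, 8478
D4: 1560, 1920, 2280
D5: 360, 360
The fifth differences are constant, so the polynomial has degree 5.

5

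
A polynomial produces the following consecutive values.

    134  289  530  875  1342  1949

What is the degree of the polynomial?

Δ: 155, 241, 345, 467, 607
Δ²: 86, 104, 122, 140
Δ³: 18, 18, 18
The third differences are constant, so the polynomial has degree 3.

3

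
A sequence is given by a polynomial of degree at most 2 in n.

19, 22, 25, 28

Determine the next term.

31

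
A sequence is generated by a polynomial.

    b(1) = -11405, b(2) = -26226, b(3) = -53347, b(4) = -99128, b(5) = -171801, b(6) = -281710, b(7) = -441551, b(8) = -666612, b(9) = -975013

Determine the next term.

-1387946

Δ: -14821, -27121, -45781, -72673, -109909, -159841, -225061, -308401
Δ²: -12300, -18660, -26892, -37236, -49932, -65220, -83340
Δ³: -6360, -8232, -10344, -12696, -15288, -18120
Δ⁴: -1872, -2112, -2352, -2592, -2832
Δ⁵: -240, -240, -240, -240
The fifth differences are constant (-240).
-2832 − 240 = -3072;  -18120 − 3072 = -21192;  -83340 − 21192 = -104532;  -308401 − 104532 = -412933;  -975013 − 412933 = -1387946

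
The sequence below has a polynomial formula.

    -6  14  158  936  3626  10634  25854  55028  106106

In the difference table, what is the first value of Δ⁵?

D1: 20, 144, 778, 2690, 7008, 15220, 29174, 51078
D2: 124, 634, 1912, 4318, 8212, 13954, 21904
D3: 510, 1278, 2406, 3894, 5742, 7950
D4: 768, 1128, 1488, 1848, 2208
D5: 360, 360, 360, 360

360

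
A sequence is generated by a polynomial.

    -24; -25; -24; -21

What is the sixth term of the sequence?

-9

Δ: -1, 1, 3
Δ²: 2, 2
Second differences constant at 2.
3 + 2 = 5;  -21 + 5 = -16
5 + 2 = 7;  -16 + 7 = -9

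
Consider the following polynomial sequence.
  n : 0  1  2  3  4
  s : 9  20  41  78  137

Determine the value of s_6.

345

Δ: 11 , 21 , 37 , 59
Δ²: 10 , 16 , 22
Δ³: 6 , 6
Third differences constant at 6.
22 + 6 = 28;  59 + 28 = 87;  137 + 87 = 224
28 + 6 = 34;  87 + 34 = 121;  224 + 121 = 345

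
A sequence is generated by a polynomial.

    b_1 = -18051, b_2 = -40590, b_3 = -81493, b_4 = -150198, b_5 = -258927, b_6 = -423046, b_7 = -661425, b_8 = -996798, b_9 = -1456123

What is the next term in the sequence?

-2070942

D1: -22539, -40903, -68705, -108729, -164119, -238379, -335373, -459325
D2: -18364, -27802, -40024, -55390, -74260, -96994, -123952
D3: -9438, -12222, -15366, -18870, -22734, -26958
D4: -2784, -3144, -3504, -3864, -4224
D5: -360, -360, -360, -360
The fifth differences are constant (-360).
-4224 − 360 = -4584;  -26958 − 4584 = -31542;  -123952 − 31542 = -155494;  -459325 − 155494 = -614819;  -1456123 − 614819 = -2070942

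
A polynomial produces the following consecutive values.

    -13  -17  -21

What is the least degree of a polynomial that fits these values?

1

Δ: -4, -4
The first differences are constant, so the polynomial has degree 1.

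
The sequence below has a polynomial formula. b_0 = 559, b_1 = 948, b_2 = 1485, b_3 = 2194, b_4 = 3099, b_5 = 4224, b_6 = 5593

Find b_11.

16938

First differences: 389, 537, 709, 905, 1125, 1369
Second differences: 148, 172, 196, 220, 244
Third differences: 24, 24, 24, 24
Third differences constant at 24.
244 + 24 = 268;  1369 + 268 = 1637;  5593 + 1637 = 7230
268 + 24 = 292;  1637 + 292 = 1929;  7230 + 1929 = 9159
292 + 24 = 316;  1929 + 316 = 2245;  9159 + 2245 = 11404
316 + 24 = 340;  2245 + 340 = 2585;  11404 + 2585 = 13989
340 + 24 = 364;  2585 + 364 = 2949;  13989 + 2949 = 16938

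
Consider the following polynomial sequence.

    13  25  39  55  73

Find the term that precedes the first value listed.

Δ: 12  14  16  18
Δ²: 2  2  2
The second differences are constant at 2.
Work back: 12 − 2 = 10;  13 − 10 = 3

3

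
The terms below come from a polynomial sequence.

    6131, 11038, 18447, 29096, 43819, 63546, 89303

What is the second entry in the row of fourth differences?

96

First differences: 4907, 7409, 10649, 14723, 19727, 25757
Second differences: 2502, 3240, 4074, 5004, 6030
Third differences: 738, 834, 930, 1026
Fourth differences: 96, 96, 96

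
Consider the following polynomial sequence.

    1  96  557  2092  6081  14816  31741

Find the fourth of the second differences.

4746

First differences: 95, 461, 1535, 3989, 8735, 16925
Second differences: 366, 1074, 2454, 4746, 8190
Third differences: 708, 1380, 2292, 3444
Fourth differences: 672, 912, 1152
Fifth differences: 240, 240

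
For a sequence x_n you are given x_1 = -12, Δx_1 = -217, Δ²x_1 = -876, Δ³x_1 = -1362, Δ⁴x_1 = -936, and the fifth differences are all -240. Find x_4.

Build the table forward from the leading diagonal:
D5: -240  -240  -240  -240
D4: -936  -1176  -1416  -1656
D3: -1362  -2298  -3474  -4890
D2: -876  -2238  -4536  -8010
D1: -217  -1093  -3331  -7867
x: -12  -229  -1322  -4653

-4653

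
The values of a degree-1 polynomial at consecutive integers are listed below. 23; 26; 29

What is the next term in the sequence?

D1: 3  3
The first differences are constant (3).
29 + 3 = 32

32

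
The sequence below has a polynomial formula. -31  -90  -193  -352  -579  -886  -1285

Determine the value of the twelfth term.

First differences: -59 , -103 , -159 , -227 , -307 , -399
Second differences: -44 , -56 , -68 , -80 , -92
Third differences: -12 , -12 , -12 , -12
Constant third difference = -12, so extend:
-92 − 12 = -104;  -399 − 104 = -503;  -1285 − 503 = -1788
-104 − 12 = -116;  -503 − 116 = -619;  -1788 − 619 = -2407
-116 − 12 = -128;  -619 − 128 = -747;  -2407 − 747 = -3154
-128 − 12 = -140;  -747 − 140 = -887;  -3154 − 887 = -4041
-140 − 12 = -152;  -887 − 152 = -1039;  -4041 − 1039 = -5080

-5080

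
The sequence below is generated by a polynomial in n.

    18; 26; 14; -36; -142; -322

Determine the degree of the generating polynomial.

3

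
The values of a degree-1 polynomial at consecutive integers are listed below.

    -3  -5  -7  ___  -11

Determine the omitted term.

Using the first 3 terms:
D1: -2, -2
Constant first difference = -2.
Extend forward: -7 − 2 = -9

-9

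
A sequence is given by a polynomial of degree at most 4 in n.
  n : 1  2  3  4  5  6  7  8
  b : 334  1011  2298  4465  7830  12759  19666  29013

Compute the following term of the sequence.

D1: 677  1287  2167  3365  4929  6907  9347
D2: 610  880  1198  1564  1978  2440
D3: 270  318  366  414  462
D4: 48  48  48  48
Constant fourth difference = 48, so extend:
462 + 48 = 510;  2440 + 510 = 2950;  9347 + 2950 = 12297;  29013 + 12297 = 41310

41310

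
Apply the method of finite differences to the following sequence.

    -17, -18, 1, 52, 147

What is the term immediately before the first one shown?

D1: -1, 19, 51, 95
D2: 20, 32, 44
D3: 12, 12
The third differences are constant at 12.
Work back: 20 − 12 = 8;  -1 − 8 = -9;  -17 + 9 = -8

-8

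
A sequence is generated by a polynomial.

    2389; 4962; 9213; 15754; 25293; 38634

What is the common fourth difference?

96

First differences: 2573, 4251, 6541, 9539, 13341
Second differences: 1678, 2290, 2998, 3802
Third differences: 612, 708, 804
Fourth differences: 96, 96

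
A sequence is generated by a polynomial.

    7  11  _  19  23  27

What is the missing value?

Using the last 3 terms:
First differences: 4  4
Constant first difference = 4.
Extend backward: 19 − 4 = 15

15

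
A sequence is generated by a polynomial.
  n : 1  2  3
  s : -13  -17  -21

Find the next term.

-4 , -4
Constant first difference = -4, so extend:
-21 − 4 = -25

-25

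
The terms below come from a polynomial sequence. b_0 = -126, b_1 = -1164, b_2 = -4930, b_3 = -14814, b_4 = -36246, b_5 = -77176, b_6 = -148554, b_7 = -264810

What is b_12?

-2328390

First differences: -1038 , -3766 , -9884 , -21432 , -40930 , -71378 , -116256
Second differences: -2728 , -6118 , -11548 , -19498 , -30448 , -44878
Third differences: -3390 , -5430 , -7950 , -10950 , -14430
Fourth differences: -2040 , -2520 , -3000 , -3480
Fifth differences: -480 , -480 , -480
The fifth differences are constant (-480).
-3480 − 480 = -3960;  -14430 − 3960 = -18390;  -44878 − 18390 = -63268;  -116256 − 63268 = -179524;  -264810 − 179524 = -444334
-3960 − 480 = -4440;  -18390 − 4440 = -22830;  -63268 − 22830 = -86098;  -179524 − 86098 = -265622;  -444334 − 265622 = -709956
-4440 − 480 = -4920;  -22830 − 4920 = -27750;  -86098 − 27750 = -113848;  -265622 − 113848 = -379470;  -709956 − 379470 = -1089426
-4920 − 480 = -5400;  -27750 − 5400 = -33150;  -113848 − 33150 = -146998;  -379470 − 146998 = -526468;  -1089426 − 526468 = -1615894
-5400 − 480 = -5880;  -33150 − 5880 = -39030;  -146998 − 39030 = -186028;  -526468 − 186028 = -712496;  -1615894 − 712496 = -2328390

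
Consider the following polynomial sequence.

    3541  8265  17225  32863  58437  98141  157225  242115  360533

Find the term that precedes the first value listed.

4724  8960  15638  25574  39704  59084  84890  118418
4236  6678  9936  14130  19380  25806  33528
2442  3258  4194  5250  6426  7722
816  936  1056  1176  1296
120  120  120  120
The fifth differences are constant at 120.
Work back: 816 − 120 = 696;  2442 − 696 = 1746;  4236 − 1746 = 2490;  4724 − 2490 = 2234;  3541 − 2234 = 1307

1307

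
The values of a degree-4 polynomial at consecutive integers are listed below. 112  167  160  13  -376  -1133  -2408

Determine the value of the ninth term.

-7232

Δ: 55, -7, -147, -389, -757, -1275
Δ²: -62, -140, -242, -368, -518
Δ³: -78, -102, -126, -150
Δ⁴: -24, -24, -24
Fourth differences constant at -24.
-150 − 24 = -174;  -518 − 174 = -692;  -1275 − 692 = -1967;  -2408 − 1967 = -4375
-174 − 24 = -198;  -692 − 198 = -890;  -1967 − 890 = -2857;  -4375 − 2857 = -7232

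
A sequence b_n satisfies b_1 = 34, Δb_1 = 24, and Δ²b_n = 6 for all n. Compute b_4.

124

Build the table forward from the leading diagonal:
Δ²: 6  6  6  6
Δ: 24  30  36  42
b: 34  58  88  124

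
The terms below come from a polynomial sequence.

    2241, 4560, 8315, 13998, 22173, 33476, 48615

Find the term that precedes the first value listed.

Δ: 2319  3755  5683  8175  11303  15139
Δ²: 1436  1928  2492  3128  3836
Δ³: 492  564  636  708
Δ⁴: 72  72  72
The fourth differences are constant at 72.
Work back: 492 − 72 = 420;  1436 − 420 = 1016;  2319 − 1016 = 1303;  2241 − 1303 = 938

938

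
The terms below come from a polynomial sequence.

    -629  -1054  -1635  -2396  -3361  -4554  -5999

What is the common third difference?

-24

Δ: -425, -581, -761, -965, -1193, -1445
Δ²: -156, -180, -204, -228, -252
Δ³: -24, -24, -24, -24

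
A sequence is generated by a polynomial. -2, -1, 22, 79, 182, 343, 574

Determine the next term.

Δ: 1  23  57  103  161  231
Δ²: 22  34  46  58  70
Δ³: 12  12  12  12
Third differences constant at 12.
70 + 12 = 82;  231 + 82 = 313;  574 + 313 = 887

887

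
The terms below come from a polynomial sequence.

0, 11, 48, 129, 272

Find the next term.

495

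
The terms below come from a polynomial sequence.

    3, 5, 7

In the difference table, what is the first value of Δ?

2

D1: 2, 2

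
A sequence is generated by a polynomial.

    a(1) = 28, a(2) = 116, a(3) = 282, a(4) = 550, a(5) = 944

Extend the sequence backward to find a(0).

-6

88, 166, 268, 394
78, 102, 126
24, 24
The third differences are constant at 24.
Work back: 78 − 24 = 54;  88 − 54 = 34;  28 − 34 = -6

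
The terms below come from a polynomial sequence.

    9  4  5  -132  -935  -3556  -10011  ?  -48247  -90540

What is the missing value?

-23420

Using the first 7 terms:
Δ: -5  1  -137  -803  -2621  -6455
Δ²: 6  -138  -666  -1818  -3834
Δ³: -144  -528  -1152  -2016
Δ⁴: -384  -624  -864
Δ⁵: -240  -240
Constant fifth difference = -240.
Extend forward: -864 − 240 = -1104;  -2016 − 1104 = -3120;  -3834 − 3120 = -6954;  -6455 − 6954 = -13409;  -10011 − 13409 = -23420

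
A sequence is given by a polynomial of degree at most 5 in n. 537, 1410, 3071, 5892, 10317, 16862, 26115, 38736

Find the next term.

55457

First differences: 873, 1661, 2821, 4425, 6545, 9253, 12621
Second differences: 788, 1160, 1604, 2120, 2708, 3368
Third differences: 372, 444, 516, 588, 660
Fourth differences: 72, 72, 72, 72
The fourth differences are constant (72).
660 + 72 = 732;  3368 + 732 = 4100;  12621 + 4100 = 16721;  38736 + 16721 = 55457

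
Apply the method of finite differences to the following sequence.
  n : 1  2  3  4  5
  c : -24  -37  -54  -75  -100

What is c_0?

First differences: -13, -17, -21, -25
Second differences: -4, -4, -4
The second differences are constant at -4.
Work back: -13 + 4 = -9;  -24 + 9 = -15

-15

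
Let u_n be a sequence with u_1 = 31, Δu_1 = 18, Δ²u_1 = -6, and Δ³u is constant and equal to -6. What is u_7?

Build the table forward from the leading diagonal:
D3: -6, -6, -6, -6, -6, -6, -6
D2: -6, -12, -18, -24, -30, -36, -42
D1: 18, 12, 0, -18, -42, -72, -108
u: 31, 49, 61, 61, 43, 1, -71

-71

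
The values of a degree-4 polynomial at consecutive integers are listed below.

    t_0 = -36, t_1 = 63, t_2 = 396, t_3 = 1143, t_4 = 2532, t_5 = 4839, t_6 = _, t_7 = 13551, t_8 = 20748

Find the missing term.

8388

Using the first 6 terms:
D1: 99, 333, 747, 1389, 2307
D2: 234, 414, 642, 918
D3: 180, 228, 276
D4: 48, 48
Constant fourth difference = 48.
Extend forward: 276 + 48 = 324;  918 + 324 = 1242;  2307 + 1242 = 3549;  4839 + 3549 = 8388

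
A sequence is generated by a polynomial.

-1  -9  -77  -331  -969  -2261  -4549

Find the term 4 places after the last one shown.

D1: -8, -68, -254, -638, -1292, -2288
D2: -60, -186, -384, -654, -996
D3: -126, -198, -270, -342
D4: -72, -72, -72
The fourth differences are constant (-72).
-342 − 72 = -414;  -996 − 414 = -1410;  -2288 − 1410 = -3698;  -4549 − 3698 = -8247
-414 − 72 = -486;  -1410 − 486 = -1896;  -3698 − 1896 = -5594;  -8247 − 5594 = -13841
-486 − 72 = -558;  -1896 − 558 = -2454;  -5594 − 2454 = -8048;  -13841 − 8048 = -21889
-558 − 72 = -630;  -2454 − 630 = -3084;  -8048 − 3084 = -11132;  -21889 − 11132 = -33021

-33021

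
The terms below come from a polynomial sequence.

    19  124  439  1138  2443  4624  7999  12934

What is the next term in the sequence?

105  315  699  1305  2181  3375  4935
210  384  606  876  1194  1560
174  222  270  318  366
48  48  48  48
The fourth differences are constant (48).
366 + 48 = 414;  1560 + 414 = 1974;  4935 + 1974 = 6909;  12934 + 6909 = 19843

19843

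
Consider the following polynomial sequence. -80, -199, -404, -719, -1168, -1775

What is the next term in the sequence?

-2564

D1: -119 , -205 , -315 , -449 , -607
D2: -86 , -110 , -134 , -158
D3: -24 , -24 , -24
Constant third difference = -24, so extend:
-158 − 24 = -182;  -607 − 182 = -789;  -1775 − 789 = -2564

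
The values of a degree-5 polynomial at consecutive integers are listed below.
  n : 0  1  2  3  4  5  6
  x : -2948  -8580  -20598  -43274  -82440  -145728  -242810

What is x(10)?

D1: -5632, -12018, -22676, -39166, -63288, -97082
D2: -6386, -10658, -16490, -24122, -33794
D3: -4272, -5832, -7632, -9672
D4: -1560, -1800, -2040
D5: -240, -240
Constant fifth difference = -240, so extend:
-2040 − 240 = -2280;  -9672 − 2280 = -11952;  -33794 − 11952 = -45746;  -97082 − 45746 = -142828;  -242810 − 142828 = -385638
-2280 − 240 = -2520;  -11952 − 2520 = -14472;  -45746 − 14472 = -60218;  -142828 − 60218 = -203046;  -385638 − 203046 = -588684
-2520 − 240 = -2760;  -14472 − 2760 = -17232;  -60218 − 17232 = -77450;  -203046 − 77450 = -280496;  -588684 − 280496 = -869180
-2760 − 240 = -3000;  -17232 − 3000 = -20232;  -77450 − 20232 = -97682;  -280496 − 97682 = -378178;  -869180 − 378178 = -1247358

-1247358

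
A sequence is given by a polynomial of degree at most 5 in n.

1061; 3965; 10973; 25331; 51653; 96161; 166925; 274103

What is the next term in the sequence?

First differences: 2904, 7008, 14358, 26322, 44508, 70764, 107178
Second differences: 4104, 7350, 11964, 18186, 26256, 36414
Third differences: 3246, 4614, 6222, 8070, 10158
Fourth differences: 1368, 1608, 1848, 2088
Fifth differences: 240, 240, 240
Fifth differences constant at 240.
2088 + 240 = 2328;  10158 + 2328 = 12486;  36414 + 12486 = 48900;  107178 + 48900 = 156078;  274103 + 156078 = 430181

430181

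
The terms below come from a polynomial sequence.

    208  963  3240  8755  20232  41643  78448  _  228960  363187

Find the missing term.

137835

Using the first 7 terms:
755, 2277, 5515, 11477, 21411, 36805
1522, 3238, 5962, 9934, 15394
1716, 2724, 3972, 5460
1008, 1248, 1488
240, 240
Constant fifth difference = 240.
Extend forward: 1488 + 240 = 1728;  5460 + 1728 = 7188;  15394 + 7188 = 22582;  36805 + 22582 = 59387;  78448 + 59387 = 137835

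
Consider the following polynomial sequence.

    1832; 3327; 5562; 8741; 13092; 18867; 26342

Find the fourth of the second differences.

Δ: 1495, 2235, 3179, 4351, 5775, 7475
Δ²: 740, 944, 1172, 1424, 1700
Δ³: 204, 228, 252, 276
Δ⁴: 24, 24, 24

1424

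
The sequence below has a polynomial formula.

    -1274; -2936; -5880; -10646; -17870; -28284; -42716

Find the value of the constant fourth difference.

-96

Δ: -1662, -2944, -4766, -7224, -10414, -14432
Δ²: -1282, -1822, -2458, -3190, -4018
Δ³: -540, -636, -732, -828
Δ⁴: -96, -96, -96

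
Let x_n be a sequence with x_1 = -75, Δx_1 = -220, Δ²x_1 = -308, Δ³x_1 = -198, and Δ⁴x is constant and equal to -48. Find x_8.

Build the table forward from the leading diagonal:
Δ⁴: -48, -48, -48, -48, -48, -48, -48, -48
Δ³: -198, -246, -294, -342, -390, -438, -486, -534
Δ²: -308, -506, -752, -1046, -1388, -1778, -2216, -2702
Δ: -220, -528, -1034, -1786, -2832, -4220, -5998, -8214
x: -75, -295, -823, -1857, -3643, -6475, -10695, -16693

-16693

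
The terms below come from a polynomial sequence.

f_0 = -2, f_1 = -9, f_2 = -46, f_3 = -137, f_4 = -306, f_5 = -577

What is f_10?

D1: -7 , -37 , -91 , -169 , -271
D2: -30 , -54 , -78 , -102
D3: -24 , -24 , -24
Constant third difference = -24, so extend:
-102 − 24 = -126;  -271 − 126 = -397;  -577 − 397 = -974
-126 − 24 = -150;  -397 − 150 = -547;  -974 − 547 = -1521
-150 − 24 = -174;  -547 − 174 = -721;  -1521 − 721 = -2242
-174 − 24 = -198;  -721 − 198 = -919;  -2242 − 919 = -3161
-198 − 24 = -222;  -919 − 222 = -1141;  -3161 − 1141 = -4302

-4302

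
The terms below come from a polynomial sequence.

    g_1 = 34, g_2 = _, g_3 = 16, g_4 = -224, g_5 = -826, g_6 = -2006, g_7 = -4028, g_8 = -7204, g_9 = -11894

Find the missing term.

62

Using the last 7 terms:
-240  -602  -1180  -2022  -3176  -4690
-362  -578  -842  -1154  -1514
-216  -264  -312  -360
-48  -48  -48
Constant fourth difference = -48.
Extend backward: -216 + 48 = -168;  -362 + 168 = -194;  -240 + 194 = -46;  16 + 46 = 62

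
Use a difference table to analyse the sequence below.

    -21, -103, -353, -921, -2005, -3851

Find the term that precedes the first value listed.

-82  -250  -568  -1084  -1846
-168  -318  -516  -762
-150  -198  -246
-48  -48
The fourth differences are constant at -48.
Work back: -150 + 48 = -102;  -168 + 102 = -66;  -82 + 66 = -16;  -21 + 16 = -5

-5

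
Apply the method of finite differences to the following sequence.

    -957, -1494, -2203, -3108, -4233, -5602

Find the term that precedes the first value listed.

First differences: -537, -709, -905, -1125, -1369
Second differences: -172, -196, -220, -244
Third differences: -24, -24, -24
The third differences are constant at -24.
Work back: -172 + 24 = -148;  -537 + 148 = -389;  -957 + 389 = -568

-568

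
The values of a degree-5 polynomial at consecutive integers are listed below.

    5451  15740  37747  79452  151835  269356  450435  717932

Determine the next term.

1099627

Δ: 10289, 22007, 41705, 72383, 117521, 181079, 267497
Δ²: 11718, 19698, 30678, 45138, 63558, 86418
Δ³: 7980, 10980, 14460, 18420, 22860
Δ⁴: 3000, 3480, 3960, 4440
Δ⁵: 480, 480, 480
The fifth differences are constant (480).
4440 + 480 = 4920;  22860 + 4920 = 27780;  86418 + 27780 = 114198;  267497 + 114198 = 381695;  717932 + 381695 = 1099627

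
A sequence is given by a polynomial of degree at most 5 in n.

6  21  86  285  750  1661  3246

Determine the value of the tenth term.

Δ: 15, 65, 199, 465, 911, 1585
Δ²: 50, 134, 266, 446, 674
Δ³: 84, 132, 180, 228
Δ⁴: 48, 48, 48
The fourth differences are constant (48).
228 + 48 = 276;  674 + 276 = 950;  1585 + 950 = 2535;  3246 + 2535 = 5781
276 + 48 = 324;  950 + 324 = 1274;  2535 + 1274 = 3809;  5781 + 3809 = 9590
324 + 48 = 372;  1274 + 372 = 1646;  3809 + 1646 = 5455;  9590 + 5455 = 15045

15045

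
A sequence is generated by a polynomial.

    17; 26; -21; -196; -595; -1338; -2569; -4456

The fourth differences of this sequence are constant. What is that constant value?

-24

Δ: 9, -47, -175, -399, -743, -1231, -1887
Δ²: -56, -128, -224, -344, -488, -656
Δ³: -72, -96, -120, -144, -168
Δ⁴: -24, -24, -24, -24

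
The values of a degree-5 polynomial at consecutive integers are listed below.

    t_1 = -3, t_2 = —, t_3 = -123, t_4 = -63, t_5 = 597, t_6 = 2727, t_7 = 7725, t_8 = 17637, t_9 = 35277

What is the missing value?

-45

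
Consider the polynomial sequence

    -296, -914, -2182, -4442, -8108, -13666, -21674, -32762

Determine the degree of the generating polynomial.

First differences: -618, -1268, -2260, -3666, -5558, -8008, -11088
Second differences: -650, -992, -1406, -1892, -2450, -3080
Third differences: -342, -414, -486, -558, -630
Fourth differences: -72, -72, -72, -72
The fourth differences are constant, so the polynomial has degree 4.

4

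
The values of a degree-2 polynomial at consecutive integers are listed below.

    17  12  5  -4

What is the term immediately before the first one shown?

20

First differences: -5, -7, -9
Second differences: -2, -2
The second differences are constant at -2.
Work back: -5 + 2 = -3;  17 + 3 = 20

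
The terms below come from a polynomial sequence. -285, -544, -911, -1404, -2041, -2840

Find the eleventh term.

D1: -259  -367  -493  -637  -799
D2: -108  -126  -144  -162
D3: -18  -18  -18
The third differences are constant (-18).
-162 − 18 = -180;  -799 − 180 = -979;  -2840 − 979 = -3819
-180 − 18 = -198;  -979 − 198 = -1177;  -3819 − 1177 = -4996
-198 − 18 = -216;  -1177 − 216 = -1393;  -4996 − 1393 = -6389
-216 − 18 = -234;  -1393 − 234 = -1627;  -6389 − 1627 = -8016
-234 − 18 = -252;  -1627 − 252 = -1879;  -8016 − 1879 = -9895

-9895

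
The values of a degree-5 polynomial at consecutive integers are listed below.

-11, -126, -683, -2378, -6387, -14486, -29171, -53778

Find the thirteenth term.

-516323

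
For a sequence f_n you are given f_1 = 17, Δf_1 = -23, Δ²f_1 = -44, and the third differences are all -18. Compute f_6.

Build the table forward from the leading diagonal:
D3: -18, -18, -18, -18, -18, -18
D2: -44, -62, -80, -98, -116, -134
D1: -23, -67, -129, -209, -307, -423
f: 17, -6, -73, -202, -411, -718

-718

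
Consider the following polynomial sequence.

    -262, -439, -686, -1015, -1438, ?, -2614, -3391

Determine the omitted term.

-1967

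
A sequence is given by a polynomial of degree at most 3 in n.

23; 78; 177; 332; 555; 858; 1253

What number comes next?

1752

D1: 55 , 99 , 155 , 223 , 303 , 395
D2: 44 , 56 , 68 , 80 , 92
D3: 12 , 12 , 12 , 12
Constant third difference = 12, so extend:
92 + 12 = 104;  395 + 104 = 499;  1253 + 499 = 1752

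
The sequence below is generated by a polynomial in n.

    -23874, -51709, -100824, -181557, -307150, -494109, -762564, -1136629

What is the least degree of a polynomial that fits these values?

Δ: -27835, -49115, -80733, -125593, -186959, -268455, -374065
Δ²: -21280, -31618, -44860, -61366, -81496, -105610
Δ³: -10338, -13242, -16506, -20130, -24114
Δ⁴: -2904, -3264, -3624, -3984
Δ⁵: -360, -360, -360
The fifth differences are constant, so the polynomial has degree 5.

5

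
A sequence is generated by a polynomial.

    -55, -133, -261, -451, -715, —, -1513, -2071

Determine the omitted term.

-1065

Using the first 5 terms:
Δ: -78  -128  -190  -264
Δ²: -50  -62  -74
Δ³: -12  -12
Constant third difference = -12.
Extend forward: -74 − 12 = -86;  -264 − 86 = -350;  -715 − 350 = -1065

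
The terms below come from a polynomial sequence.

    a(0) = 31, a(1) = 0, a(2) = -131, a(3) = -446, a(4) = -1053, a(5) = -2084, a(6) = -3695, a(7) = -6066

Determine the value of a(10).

D1: -31, -131, -315, -607, -1031, -1611, -2371
D2: -100, -184, -292, -424, -580, -760
D3: -84, -108, -132, -156, -180
D4: -24, -24, -24, -24
Fourth differences constant at -24.
-180 − 24 = -204;  -760 − 204 = -964;  -2371 − 964 = -3335;  -6066 − 3335 = -9401
-204 − 24 = -228;  -964 − 228 = -1192;  -3335 − 1192 = -4527;  -9401 − 4527 = -13928
-228 − 24 = -252;  -1192 − 252 = -1444;  -4527 − 1444 = -5971;  -13928 − 5971 = -19899

-19899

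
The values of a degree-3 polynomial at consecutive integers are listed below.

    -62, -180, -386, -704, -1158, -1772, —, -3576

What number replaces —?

Using the first 6 terms:
D1: -118  -206  -318  -454  -614
D2: -88  -112  -136  -160
D3: -24  -24  -24
Constant third difference = -24.
Extend forward: -160 − 24 = -184;  -614 − 184 = -798;  -1772 − 798 = -2570

-2570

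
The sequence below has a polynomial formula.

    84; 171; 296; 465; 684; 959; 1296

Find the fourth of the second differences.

First differences: 87, 125, 169, 219, 275, 337
Second differences: 38, 44, 50, 56, 62
Third differences: 6, 6, 6, 6

56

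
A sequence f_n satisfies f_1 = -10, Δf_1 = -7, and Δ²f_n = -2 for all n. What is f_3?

Build the table forward from the leading diagonal:
Δ²: -2  -2  -2
Δ: -7  -9  -11
f: -10  -17  -26

-26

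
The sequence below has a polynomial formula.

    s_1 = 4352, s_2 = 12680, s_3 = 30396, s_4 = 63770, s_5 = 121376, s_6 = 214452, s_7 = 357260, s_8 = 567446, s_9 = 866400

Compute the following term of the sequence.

1279616

D1: 8328  17716  33374  57606  93076  142808  210186  298954
D2: 9388  15658  24232  35470  49732  67378  88768
D3: 6270  8574  11238  14262  17646  21390
D4: 2304  2664  3024  3384  3744
D5: 360  360  360  360
Fifth differences constant at 360.
3744 + 360 = 4104;  21390 + 4104 = 25494;  88768 + 25494 = 114262;  298954 + 114262 = 413216;  866400 + 413216 = 1279616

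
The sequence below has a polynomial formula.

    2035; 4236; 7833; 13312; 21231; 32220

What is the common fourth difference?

72

D1: 2201, 3597, 5479, 7919, 10989
D2: 1396, 1882, 2440, 3070
D3: 486, 558, 630
D4: 72, 72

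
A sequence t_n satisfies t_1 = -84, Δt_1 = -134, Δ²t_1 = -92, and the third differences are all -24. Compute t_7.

Build the table forward from the leading diagonal:
D3: -24  -24  -24  -24  -24  -24  -24
D2: -92  -116  -140  -164  -188  -212  -236
D1: -134  -226  -342  -482  -646  -834  -1046
t: -84  -218  -444  -786  -1268  -1914  -2748

-2748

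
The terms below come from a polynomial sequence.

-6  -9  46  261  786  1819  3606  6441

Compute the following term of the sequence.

10666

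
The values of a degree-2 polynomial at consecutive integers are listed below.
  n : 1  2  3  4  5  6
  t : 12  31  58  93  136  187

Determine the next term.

246

Δ: 19, 27, 35, 43, 51
Δ²: 8, 8, 8, 8
The second differences are constant (8).
51 + 8 = 59;  187 + 59 = 246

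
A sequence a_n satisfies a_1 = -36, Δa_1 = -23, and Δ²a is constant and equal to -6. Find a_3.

-88

Build the table forward from the leading diagonal:
Δ²: -6, -6, -6
Δ: -23, -29, -35
a: -36, -59, -88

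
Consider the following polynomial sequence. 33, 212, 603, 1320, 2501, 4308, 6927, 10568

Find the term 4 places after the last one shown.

40392

179 , 391 , 717 , 1181 , 1807 , 2619 , 3641
212 , 326 , 464 , 626 , 812 , 1022
114 , 138 , 162 , 186 , 210
24 , 24 , 24 , 24
Fourth differences constant at 24.
210 + 24 = 234;  1022 + 234 = 1256;  3641 + 1256 = 4897;  10568 + 4897 = 15465
234 + 24 = 258;  1256 + 258 = 1514;  4897 + 1514 = 6411;  15465 + 6411 = 21876
258 + 24 = 282;  1514 + 282 = 1796;  6411 + 1796 = 8207;  21876 + 8207 = 30083
282 + 24 = 306;  1796 + 306 = 2102;  8207 + 2102 = 10309;  30083 + 10309 = 40392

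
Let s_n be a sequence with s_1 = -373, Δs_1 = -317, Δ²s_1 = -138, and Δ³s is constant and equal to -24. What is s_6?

Build the table forward from the leading diagonal:
D3: -24, -24, -24, -24, -24, -24
D2: -138, -162, -186, -210, -234, -258
D1: -317, -455, -617, -803, -1013, -1247
s: -373, -690, -1145, -1762, -2565, -3578

-3578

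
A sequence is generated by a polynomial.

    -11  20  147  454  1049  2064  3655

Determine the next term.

6002

31  127  307  595  1015  1591
96  180  288  420  576
84  108  132  156
24  24  24
Fourth differences constant at 24.
156 + 24 = 180;  576 + 180 = 756;  1591 + 756 = 2347;  3655 + 2347 = 6002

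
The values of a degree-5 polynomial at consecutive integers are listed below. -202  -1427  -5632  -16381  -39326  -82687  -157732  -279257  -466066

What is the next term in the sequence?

First differences: -1225 , -4205 , -10749 , -22945 , -43361 , -75045 , -121525 , -186809
Second differences: -2980 , -6544 , -12196 , -20416 , -31684 , -46480 , -65284
Third differences: -3564 , -5652 , -8220 , -11268 , -14796 , -18804
Fourth differences: -2088 , -2568 , -3048 , -3528 , -4008
Fifth differences: -480 , -480 , -480 , -480
Constant fifth difference = -480, so extend:
-4008 − 480 = -4488;  -18804 − 4488 = -23292;  -65284 − 23292 = -88576;  -186809 − 88576 = -275385;  -466066 − 275385 = -741451

-741451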